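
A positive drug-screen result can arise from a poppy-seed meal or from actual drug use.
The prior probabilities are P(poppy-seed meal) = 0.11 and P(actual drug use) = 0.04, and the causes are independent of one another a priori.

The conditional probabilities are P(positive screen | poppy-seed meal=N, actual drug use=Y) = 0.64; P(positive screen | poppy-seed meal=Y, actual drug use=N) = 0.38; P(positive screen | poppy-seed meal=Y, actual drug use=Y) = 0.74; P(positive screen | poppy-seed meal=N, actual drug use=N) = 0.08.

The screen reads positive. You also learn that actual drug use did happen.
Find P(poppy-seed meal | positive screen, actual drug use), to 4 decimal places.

P(poppy-seed meal | positive screen, actual drug use) ≈ 0.1250

For the numerator, keep only poppy-seed meal=true terms: 0.74·0.11 = 0.081400
Normalizer over all consistent configurations: 0.64·0.89 + 0.74·0.11 = 0.651000
Posterior = 0.081400 / 0.651000 ≈ 0.1250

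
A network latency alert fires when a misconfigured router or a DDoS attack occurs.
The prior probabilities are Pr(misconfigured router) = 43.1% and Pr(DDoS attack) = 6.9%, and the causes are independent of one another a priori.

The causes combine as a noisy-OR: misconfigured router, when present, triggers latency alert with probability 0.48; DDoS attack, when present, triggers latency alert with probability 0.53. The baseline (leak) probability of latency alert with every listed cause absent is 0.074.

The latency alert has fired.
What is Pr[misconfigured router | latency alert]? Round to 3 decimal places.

Pr[misconfigured router | latency alert] ≈ 0.790

Under noisy-OR, P(latency alert | causes) = 1 − (1−0.074)·∏(1−qᵢ) over the active causes.
P(latency alert) = 0.074·0.569·0.931 + 0.56478·0.569·0.069 + 0.51848·0.431·0.931 + 0.773686·0.431·0.069 = 0.039201 + 0.022174 + 0.208046 + 0.023009 = 0.292430
Restricting to configurations with misconfigured router present: 0.208046 + 0.023009 = 0.231055.
P(misconfigured router | latency alert) = 0.231055 / 0.292430 ≈ 0.790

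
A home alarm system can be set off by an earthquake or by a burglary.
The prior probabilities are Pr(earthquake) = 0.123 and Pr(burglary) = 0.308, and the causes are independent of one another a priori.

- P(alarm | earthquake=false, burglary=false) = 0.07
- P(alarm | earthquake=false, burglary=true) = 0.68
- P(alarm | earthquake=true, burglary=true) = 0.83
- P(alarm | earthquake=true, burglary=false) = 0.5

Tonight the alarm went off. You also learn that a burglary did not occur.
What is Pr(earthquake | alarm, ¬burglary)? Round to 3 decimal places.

Pr(earthquake | alarm, ¬burglary) ≈ 0.500

For the numerator, keep only earthquake=true terms: 0.5*0.123 = 0.061500
The normalizing constant is 0.07*0.877 + 0.5*0.123 = 0.122890
P(earthquake | alarm, ¬burglary) = 0.061500/0.122890 ≈ 0.500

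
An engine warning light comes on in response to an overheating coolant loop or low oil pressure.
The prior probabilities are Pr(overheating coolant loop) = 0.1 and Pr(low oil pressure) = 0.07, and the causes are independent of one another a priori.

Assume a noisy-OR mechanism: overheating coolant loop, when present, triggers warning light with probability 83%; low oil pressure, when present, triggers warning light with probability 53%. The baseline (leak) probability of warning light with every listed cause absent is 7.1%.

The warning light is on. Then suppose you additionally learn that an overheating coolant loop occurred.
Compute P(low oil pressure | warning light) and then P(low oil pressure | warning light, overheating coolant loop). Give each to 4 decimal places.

Under noisy-OR, P(warning light | causes) = 1 − (1−0.071)·∏(1−qᵢ) over the active causes.
Sum P(warning light|·) weighted by the priors over the 4 (overheating coolant loop, low oil pressure) configurations:
  P(warning light) = 0.071*0.9*0.93 + 0.56337*0.9*0.07 + 0.84207*0.1*0.93 + 0.925773*0.1*0.07
        = 0.059427 + 0.035492 + 0.078313 + 0.006480 = 0.179712
The terms with low oil pressure present sum to 0.041972, so
  P(low oil pressure | warning light) = 0.041972 / 0.179712 ≈ 0.2336

With the extra evidence:
Weight on low oil pressure=true, given the evidence: 0.925773×0.07 = 0.064804
Normalizer over all consistent configurations: 0.84207×0.93 + 0.925773×0.07 = 0.847929
P(low oil pressure | warning light, overheating coolant loop) = 0.064804/0.847929 ≈ 0.0764
This is intercausal reasoning (explaining away): once overheating coolant loop accounts for the warning light, low oil pressure becomes less likely.

P(low oil pressure | warning light) ≈ 0.2336; P(low oil pressure | warning light, overheating coolant loop) ≈ 0.0764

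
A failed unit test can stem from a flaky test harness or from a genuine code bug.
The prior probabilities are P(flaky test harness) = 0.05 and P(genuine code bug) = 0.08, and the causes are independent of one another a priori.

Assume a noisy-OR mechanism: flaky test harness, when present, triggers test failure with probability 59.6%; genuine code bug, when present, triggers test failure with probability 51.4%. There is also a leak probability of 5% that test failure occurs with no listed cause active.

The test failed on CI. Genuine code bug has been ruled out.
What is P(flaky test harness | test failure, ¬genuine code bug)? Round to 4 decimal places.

Under noisy-OR, P(test failure | causes) = 1 − (1−0.05)·∏(1−qᵢ) over the active causes.
Weight on flaky test harness=true, given the evidence: 0.6162×0.05 = 0.030810
Normalizer over all consistent configurations: 0.05×0.95 + 0.6162×0.05 = 0.078310
P(flaky test harness | test failure, ¬genuine code bug) = 0.030810/0.078310 ≈ 0.3934

P(flaky test harness | test failure, ¬genuine code bug) ≈ 0.3934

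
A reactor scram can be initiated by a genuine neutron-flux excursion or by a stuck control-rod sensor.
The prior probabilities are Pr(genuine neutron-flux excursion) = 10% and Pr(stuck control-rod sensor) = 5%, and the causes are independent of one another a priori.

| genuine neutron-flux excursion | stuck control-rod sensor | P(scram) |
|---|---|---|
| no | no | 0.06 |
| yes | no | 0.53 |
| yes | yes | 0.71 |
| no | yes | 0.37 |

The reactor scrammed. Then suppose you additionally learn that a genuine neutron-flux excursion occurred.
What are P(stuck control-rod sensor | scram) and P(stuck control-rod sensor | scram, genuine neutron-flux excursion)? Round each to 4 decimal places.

By total probability over the 4 (genuine neutron-flux excursion, stuck control-rod sensor) configurations:
  P(scram) = 0.06·0.9·0.95 + 0.37·0.9·0.05 + 0.53·0.1·0.95 + 0.71·0.1·0.05
        = 0.051300 + 0.016650 + 0.050350 + 0.003550 = 0.121850
Configurations with stuck control-rod sensor contribute 0.020200, so
  P(stuck control-rod sensor | scram) = 0.020200 / 0.121850 ≈ 0.1658

With the extra evidence:
P(scram | genuine neutron-flux excursion) = 0.53·0.95 + 0.71·0.05 = 0.503500 + 0.035500 = 0.539000
Restricting to configurations with stuck control-rod sensor present: 0.71·0.05 = 0.035500.
P(stuck control-rod sensor | scram, genuine neutron-flux excursion) = 0.035500 / 0.539000 ≈ 0.0659
The drop from 0.1658 to 0.0659 is the explaining-away (discounting) effect.

P(stuck control-rod sensor | scram) ≈ 0.1658; P(stuck control-rod sensor | scram, genuine neutron-flux excursion) ≈ 0.0659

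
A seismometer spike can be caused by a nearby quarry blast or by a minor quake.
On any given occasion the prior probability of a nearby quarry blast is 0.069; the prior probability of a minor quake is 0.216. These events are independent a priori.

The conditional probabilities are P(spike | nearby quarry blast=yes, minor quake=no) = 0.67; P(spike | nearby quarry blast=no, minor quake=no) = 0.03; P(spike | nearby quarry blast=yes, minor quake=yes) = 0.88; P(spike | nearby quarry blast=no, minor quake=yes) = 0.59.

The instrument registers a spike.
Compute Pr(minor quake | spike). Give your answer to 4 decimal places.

Pr(minor quake | spike) ≈ 0.6938

P(spike) = 0.03*0.931*0.784 + 0.59*0.931*0.216 + 0.67*0.069*0.784 + 0.88*0.069*0.216 = 0.021897 + 0.118647 + 0.036244 + 0.013116 = 0.189904
Of this, 0.131763 comes from 0.118647 + 0.013116 (the minor quake=true cases).
P(minor quake | spike) = 0.131763 / 0.189904 ≈ 0.6938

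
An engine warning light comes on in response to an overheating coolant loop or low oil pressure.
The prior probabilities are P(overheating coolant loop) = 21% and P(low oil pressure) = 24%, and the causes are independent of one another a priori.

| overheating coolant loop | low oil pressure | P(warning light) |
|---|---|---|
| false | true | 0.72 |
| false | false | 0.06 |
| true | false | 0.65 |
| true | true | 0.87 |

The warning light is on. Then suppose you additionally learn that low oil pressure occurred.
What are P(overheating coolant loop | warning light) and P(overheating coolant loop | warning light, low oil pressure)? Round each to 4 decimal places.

For the numerator, keep only overheating coolant loop=true terms: 0.103740 + 0.043848 = 0.147588
Normalizer over all consistent configurations: 0.06*0.79*0.76 + 0.72*0.79*0.24 + 0.65*0.21*0.76 + 0.87*0.21*0.24 = 0.320124
Posterior = 0.147588 / 0.320124 ≈ 0.4610

Now condition on the additional information:
For the numerator, keep only overheating coolant loop=true terms: 0.87*0.21 = 0.182700
Denominator P(warning light | low oil pressure): 0.72*0.79 + 0.87*0.21 = 0.751500
Posterior = 0.182700 / 0.751500 ≈ 0.2431

P(overheating coolant loop | warning light) ≈ 0.4610; P(overheating coolant loop | warning light, low oil pressure) ≈ 0.2431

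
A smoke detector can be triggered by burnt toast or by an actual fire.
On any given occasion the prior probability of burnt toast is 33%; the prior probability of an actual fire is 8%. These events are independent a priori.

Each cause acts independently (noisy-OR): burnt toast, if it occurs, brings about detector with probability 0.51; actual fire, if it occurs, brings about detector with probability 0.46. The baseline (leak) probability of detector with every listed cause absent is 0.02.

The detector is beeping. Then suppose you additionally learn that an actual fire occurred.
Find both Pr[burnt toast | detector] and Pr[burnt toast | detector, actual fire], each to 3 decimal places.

Under noisy-OR, P(detector | causes) = 1 − (1−0.02)·∏(1−qᵢ) over the active causes.
P(detector) = 0.02·0.67·0.92 + 0.4708·0.67·0.08 + 0.5198·0.33·0.92 + 0.740692·0.33·0.08 = 0.012328 + 0.025235 + 0.157811 + 0.019554 = 0.214928
Of this, 0.177365 comes from 0.157811 + 0.019554 (the burnt toast=true cases).
So P(burnt toast | detector) = 0.177365/0.214928 ≈ 0.825.

Now also conditioning on actual fire=true:
Enumerate both values of burnt toast and weight by the priors:
  P(detector | actual fire) = 0.4708*0.67 + 0.740692*0.33
        = 0.315436 + 0.244428 = 0.559864
Keeping only the burnt toast-present terms gives 0.244428, so
  P(burnt toast | detector, actual fire) = 0.244428 / 0.559864 ≈ 0.437
This is intercausal reasoning (explaining away): once actual fire accounts for the detector, burnt toast becomes less likely.

Pr[burnt toast | detector] ≈ 0.825; Pr[burnt toast | detector, actual fire] ≈ 0.437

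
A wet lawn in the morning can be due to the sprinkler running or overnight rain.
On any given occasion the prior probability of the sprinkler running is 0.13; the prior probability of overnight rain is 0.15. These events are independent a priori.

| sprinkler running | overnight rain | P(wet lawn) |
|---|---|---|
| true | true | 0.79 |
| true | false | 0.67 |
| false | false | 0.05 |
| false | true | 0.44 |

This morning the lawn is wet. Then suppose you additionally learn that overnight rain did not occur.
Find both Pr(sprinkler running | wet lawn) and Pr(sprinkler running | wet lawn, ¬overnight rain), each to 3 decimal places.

Pr(sprinkler running | wet lawn) ≈ 0.487; Pr(sprinkler running | wet lawn, ¬overnight rain) ≈ 0.667

Numerator (weight on configurations with sprinkler running): 0.074035 + 0.015405 = 0.089440
Normalizer over all consistent configurations: 0.05×0.87×0.85 + 0.44×0.87×0.15 + 0.67×0.13×0.85 + 0.79×0.13×0.15 = 0.183835
Posterior = 0.089440 / 0.183835 ≈ 0.487

Now also conditioning on overnight rain≠true:
Enumerate both values of sprinkler running and weight by the priors:
  P(wet lawn | ¬overnight rain) = 0.05×0.87 + 0.67×0.13
        = 0.043500 + 0.087100 = 0.130600
Configurations with sprinkler running contribute 0.087100, so
  P(sprinkler running | wet lawn, ¬overnight rain) = 0.087100 / 0.130600 ≈ 0.667
With overnight rain excluded, sprinkler running must carry more of the explanatory weight for the wet lawn.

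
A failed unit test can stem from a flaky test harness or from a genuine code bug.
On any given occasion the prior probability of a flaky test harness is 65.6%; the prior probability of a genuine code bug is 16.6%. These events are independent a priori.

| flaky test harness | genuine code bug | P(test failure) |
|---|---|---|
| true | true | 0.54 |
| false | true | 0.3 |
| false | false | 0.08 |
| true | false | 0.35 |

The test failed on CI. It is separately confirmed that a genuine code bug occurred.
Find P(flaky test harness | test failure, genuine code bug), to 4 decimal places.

By total probability over both values of flaky test harness:
  P(test failure | genuine code bug) = 0.3*0.344 + 0.54*0.656
        = 0.103200 + 0.354240 = 0.457440
Configurations with flaky test harness contribute 0.354240, so
  P(flaky test harness | test failure, genuine code bug) = 0.354240 / 0.457440 ≈ 0.7744

P(flaky test harness | test failure, genuine code bug) ≈ 0.7744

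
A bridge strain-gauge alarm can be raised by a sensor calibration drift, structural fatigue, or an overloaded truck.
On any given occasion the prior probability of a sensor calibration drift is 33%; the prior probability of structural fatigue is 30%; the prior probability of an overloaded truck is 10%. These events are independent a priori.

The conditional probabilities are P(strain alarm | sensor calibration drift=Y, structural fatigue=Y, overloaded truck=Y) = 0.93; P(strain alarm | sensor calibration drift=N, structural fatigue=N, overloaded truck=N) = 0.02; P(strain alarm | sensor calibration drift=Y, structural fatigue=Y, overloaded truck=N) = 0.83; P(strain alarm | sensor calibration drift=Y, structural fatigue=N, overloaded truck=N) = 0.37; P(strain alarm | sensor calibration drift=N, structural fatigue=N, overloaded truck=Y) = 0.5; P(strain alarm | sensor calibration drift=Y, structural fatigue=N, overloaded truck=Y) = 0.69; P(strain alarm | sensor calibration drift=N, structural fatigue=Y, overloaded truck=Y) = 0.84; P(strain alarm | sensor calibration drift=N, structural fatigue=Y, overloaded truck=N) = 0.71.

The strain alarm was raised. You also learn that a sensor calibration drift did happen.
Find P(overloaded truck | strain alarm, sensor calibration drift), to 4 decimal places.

Numerator (weight on configurations with overloaded truck): 0.048300 + 0.027900 = 0.076200
Denominator P(strain alarm | sensor calibration drift): 0.37×0.7×0.9 + 0.69×0.7×0.1 + 0.83×0.3×0.9 + 0.93×0.3×0.1 = 0.533400
P(overloaded truck | strain alarm, sensor calibration drift) = 0.076200/0.533400 ≈ 0.1429

P(overloaded truck | strain alarm, sensor calibration drift) ≈ 0.1429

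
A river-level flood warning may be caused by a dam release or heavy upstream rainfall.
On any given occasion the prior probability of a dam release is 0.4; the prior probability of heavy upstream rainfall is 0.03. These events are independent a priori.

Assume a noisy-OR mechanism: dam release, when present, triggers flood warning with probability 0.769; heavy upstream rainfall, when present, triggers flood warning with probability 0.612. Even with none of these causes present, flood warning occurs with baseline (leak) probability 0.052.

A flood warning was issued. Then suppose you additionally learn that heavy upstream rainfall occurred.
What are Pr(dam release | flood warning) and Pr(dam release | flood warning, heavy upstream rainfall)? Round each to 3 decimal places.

Under noisy-OR, P(flood warning | causes) = 1 − (1−0.052)·∏(1−qᵢ) over the active causes.
For the numerator, keep only dam release=true terms: 0.303033 + 0.010980 = 0.314013
Normalizer over all consistent configurations: 0.052*0.6*0.97 + 0.632176*0.6*0.03 + 0.781012*0.4*0.97 + 0.915033*0.4*0.03 = 0.355656
Posterior = 0.314013 / 0.355656 ≈ 0.883

Now also conditioning on heavy upstream rainfall=true:
P(flood warning | heavy upstream rainfall) = 0.632176·0.6 + 0.915033·0.4 = 0.379306 + 0.366013 = 0.745319
Restricting to configurations with dam release present: 0.915033·0.4 = 0.366013.
Hence the posterior is 0.366013/0.745319 ≈ 0.491.
This is intercausal reasoning (explaining away): once heavy upstream rainfall accounts for the flood warning, dam release becomes less likely.

Pr(dam release | flood warning) ≈ 0.883; Pr(dam release | flood warning, heavy upstream rainfall) ≈ 0.491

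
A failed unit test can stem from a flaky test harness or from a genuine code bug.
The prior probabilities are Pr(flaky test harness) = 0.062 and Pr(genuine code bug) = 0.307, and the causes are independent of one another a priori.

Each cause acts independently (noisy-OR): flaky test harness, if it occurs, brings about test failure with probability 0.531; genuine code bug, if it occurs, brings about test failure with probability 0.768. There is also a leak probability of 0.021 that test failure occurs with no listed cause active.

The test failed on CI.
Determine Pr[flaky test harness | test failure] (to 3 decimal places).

Pr[flaky test harness | test failure] ≈ 0.146

Under noisy-OR, P(test failure | causes) = 1 − (1−0.021)·∏(1−qᵢ) over the active causes.
By total probability over the 4 (flaky test harness, genuine code bug) configurations:
  P(test failure) = 0.021*0.938*0.693 + 0.772872*0.938*0.307 + 0.540849*0.062*0.693 + 0.893477*0.062*0.307
        = 0.013651 + 0.222561 + 0.023238 + 0.017006 = 0.276456
Keeping only the flaky test harness-present terms gives 0.040244, so
  P(flaky test harness | test failure) = 0.040244 / 0.276456 ≈ 0.146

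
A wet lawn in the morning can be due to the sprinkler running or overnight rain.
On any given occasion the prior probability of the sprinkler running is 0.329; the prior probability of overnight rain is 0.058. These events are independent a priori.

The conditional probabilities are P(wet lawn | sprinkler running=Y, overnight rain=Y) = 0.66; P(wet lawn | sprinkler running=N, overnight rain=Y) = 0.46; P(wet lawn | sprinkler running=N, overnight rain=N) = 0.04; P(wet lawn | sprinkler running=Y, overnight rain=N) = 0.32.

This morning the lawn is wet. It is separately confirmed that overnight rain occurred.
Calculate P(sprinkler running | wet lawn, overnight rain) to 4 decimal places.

P(wet lawn | overnight rain) = 0.46×0.671 + 0.66×0.329 = 0.308660 + 0.217140 = 0.525800
Of this, 0.217140 comes from 0.66×0.329 (the sprinkler running=true cases).
Hence the posterior is 0.217140/0.525800 ≈ 0.4130.

P(sprinkler running | wet lawn, overnight rain) ≈ 0.4130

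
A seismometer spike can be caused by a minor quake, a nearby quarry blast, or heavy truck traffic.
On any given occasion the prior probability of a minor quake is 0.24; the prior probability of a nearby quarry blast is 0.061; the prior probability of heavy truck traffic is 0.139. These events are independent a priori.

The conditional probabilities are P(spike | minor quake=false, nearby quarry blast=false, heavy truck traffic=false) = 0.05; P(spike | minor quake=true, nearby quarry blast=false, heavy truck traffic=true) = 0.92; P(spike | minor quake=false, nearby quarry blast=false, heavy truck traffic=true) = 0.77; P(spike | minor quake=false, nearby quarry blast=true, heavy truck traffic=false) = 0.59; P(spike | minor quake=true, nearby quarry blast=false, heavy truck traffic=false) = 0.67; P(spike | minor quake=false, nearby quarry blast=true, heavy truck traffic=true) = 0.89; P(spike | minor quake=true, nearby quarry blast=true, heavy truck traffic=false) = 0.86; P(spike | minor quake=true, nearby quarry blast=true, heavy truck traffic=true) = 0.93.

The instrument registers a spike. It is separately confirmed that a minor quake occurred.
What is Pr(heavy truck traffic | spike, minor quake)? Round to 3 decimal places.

Pr(heavy truck traffic | spike, minor quake) ≈ 0.179

Sum P(spike|·) weighted by the priors over the 4 (nearby quarry blast, heavy truck traffic) configurations:
  P(spike | minor quake) = 0.67×0.939×0.861 + 0.92×0.939×0.139 + 0.86×0.061×0.861 + 0.93×0.061×0.139
        = 0.541681 + 0.120079 + 0.045168 + 0.007885 = 0.714813
Keeping only the heavy truck traffic-present terms gives 0.127964, so
  P(heavy truck traffic | spike, minor quake) = 0.127964 / 0.714813 ≈ 0.179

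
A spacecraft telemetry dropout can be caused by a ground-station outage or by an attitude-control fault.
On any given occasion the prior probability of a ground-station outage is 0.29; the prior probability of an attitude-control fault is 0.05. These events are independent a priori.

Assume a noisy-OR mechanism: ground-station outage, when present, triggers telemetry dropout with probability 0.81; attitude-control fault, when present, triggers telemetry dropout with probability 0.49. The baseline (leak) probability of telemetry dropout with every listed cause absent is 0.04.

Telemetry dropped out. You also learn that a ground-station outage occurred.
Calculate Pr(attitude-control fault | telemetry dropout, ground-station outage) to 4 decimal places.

Under noisy-OR, P(telemetry dropout | causes) = 1 − (1−0.04)·∏(1−qᵢ) over the active causes.
Enumerate both values of attitude-control fault and weight by the priors:
  P(telemetry dropout | ground-station outage) = 0.8176×0.95 + 0.906976×0.05
        = 0.776720 + 0.045349 = 0.822069
Configurations with attitude-control fault contribute 0.045349, so
  P(attitude-control fault | telemetry dropout, ground-station outage) = 0.045349 / 0.822069 ≈ 0.0552

Pr(attitude-control fault | telemetry dropout, ground-station outage) ≈ 0.0552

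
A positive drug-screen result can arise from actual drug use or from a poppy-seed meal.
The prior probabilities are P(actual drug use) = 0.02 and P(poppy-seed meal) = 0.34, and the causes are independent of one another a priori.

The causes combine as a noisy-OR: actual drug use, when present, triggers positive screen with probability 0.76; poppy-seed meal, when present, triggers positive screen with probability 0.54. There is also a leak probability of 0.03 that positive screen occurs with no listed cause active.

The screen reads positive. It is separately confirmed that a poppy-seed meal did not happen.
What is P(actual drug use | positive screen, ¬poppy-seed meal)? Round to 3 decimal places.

Under noisy-OR, P(positive screen | causes) = 1 − (1−0.03)·∏(1−qᵢ) over the active causes.
For the numerator, keep only actual drug use=true terms: 0.7672*0.02 = 0.015344
Denominator P(positive screen | ¬poppy-seed meal): 0.03*0.98 + 0.7672*0.02 = 0.044744
P(actual drug use | positive screen, ¬poppy-seed meal) = 0.015344/0.044744 ≈ 0.343

P(actual drug use | positive screen, ¬poppy-seed meal) ≈ 0.343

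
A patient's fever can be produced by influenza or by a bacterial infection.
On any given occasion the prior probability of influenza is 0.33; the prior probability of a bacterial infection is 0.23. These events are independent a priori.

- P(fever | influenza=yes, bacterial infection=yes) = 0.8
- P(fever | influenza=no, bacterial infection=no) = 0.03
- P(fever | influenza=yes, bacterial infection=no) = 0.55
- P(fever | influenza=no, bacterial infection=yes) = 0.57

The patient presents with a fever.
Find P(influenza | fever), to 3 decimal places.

P(influenza | fever) ≈ 0.660

P(fever) = 0.03·0.67·0.77 + 0.57·0.67·0.23 + 0.55·0.33·0.77 + 0.8·0.33·0.23 = 0.015477 + 0.087837 + 0.139755 + 0.060720 = 0.303789
The influenza-present share is 0.139755 + 0.060720 = 0.200475.
Hence the posterior is 0.200475/0.303789 ≈ 0.660.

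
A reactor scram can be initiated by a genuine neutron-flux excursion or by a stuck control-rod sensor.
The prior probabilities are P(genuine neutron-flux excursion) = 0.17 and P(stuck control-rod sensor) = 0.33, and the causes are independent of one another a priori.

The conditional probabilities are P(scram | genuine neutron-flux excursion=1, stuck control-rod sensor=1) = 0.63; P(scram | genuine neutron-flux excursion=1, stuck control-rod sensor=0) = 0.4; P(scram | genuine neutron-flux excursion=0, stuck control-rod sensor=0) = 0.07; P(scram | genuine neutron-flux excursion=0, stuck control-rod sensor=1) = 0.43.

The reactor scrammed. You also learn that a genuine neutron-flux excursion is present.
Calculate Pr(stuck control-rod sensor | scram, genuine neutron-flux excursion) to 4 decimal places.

By total probability over both values of stuck control-rod sensor:
  P(scram | genuine neutron-flux excursion) = 0.4*0.67 + 0.63*0.33
        = 0.268000 + 0.207900 = 0.475900
The terms with stuck control-rod sensor present sum to 0.207900, so
  P(stuck control-rod sensor | scram, genuine neutron-flux excursion) = 0.207900 / 0.475900 ≈ 0.4369

Pr(stuck control-rod sensor | scram, genuine neutron-flux excursion) ≈ 0.4369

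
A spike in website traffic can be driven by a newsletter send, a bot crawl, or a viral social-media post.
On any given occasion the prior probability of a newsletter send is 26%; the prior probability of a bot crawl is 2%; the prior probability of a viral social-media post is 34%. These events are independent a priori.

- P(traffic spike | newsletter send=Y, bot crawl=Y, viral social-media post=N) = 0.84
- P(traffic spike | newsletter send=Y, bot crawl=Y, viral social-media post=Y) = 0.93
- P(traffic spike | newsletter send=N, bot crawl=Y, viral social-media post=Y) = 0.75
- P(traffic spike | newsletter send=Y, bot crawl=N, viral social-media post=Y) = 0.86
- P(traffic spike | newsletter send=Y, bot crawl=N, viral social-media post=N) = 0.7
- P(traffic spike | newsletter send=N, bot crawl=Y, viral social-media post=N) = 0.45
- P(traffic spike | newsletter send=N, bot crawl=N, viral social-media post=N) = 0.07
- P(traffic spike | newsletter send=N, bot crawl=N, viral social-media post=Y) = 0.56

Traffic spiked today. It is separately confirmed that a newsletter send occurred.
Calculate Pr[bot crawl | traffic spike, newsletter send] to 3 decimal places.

Weight on bot crawl=true, given the evidence: 0.011088 + 0.006324 = 0.017412
Normalizer over all consistent configurations: 0.7×0.98×0.66 + 0.86×0.98×0.34 + 0.84×0.02×0.66 + 0.93×0.02×0.34 = 0.756724
P(bot crawl | traffic spike, newsletter send) = 0.017412/0.756724 ≈ 0.023

Pr[bot crawl | traffic spike, newsletter send] ≈ 0.023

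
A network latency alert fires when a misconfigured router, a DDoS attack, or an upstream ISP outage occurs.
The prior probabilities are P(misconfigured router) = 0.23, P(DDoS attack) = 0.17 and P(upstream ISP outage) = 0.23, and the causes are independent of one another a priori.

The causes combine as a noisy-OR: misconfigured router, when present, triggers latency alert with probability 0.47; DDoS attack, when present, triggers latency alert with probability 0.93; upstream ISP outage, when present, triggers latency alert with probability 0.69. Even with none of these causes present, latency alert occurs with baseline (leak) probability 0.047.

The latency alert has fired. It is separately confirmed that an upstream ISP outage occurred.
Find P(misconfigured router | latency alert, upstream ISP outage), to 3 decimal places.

P(misconfigured router | latency alert, upstream ISP outage) ≈ 0.257

Under noisy-OR, P(latency alert | causes) = 1 − (1−0.047)·∏(1−qᵢ) over the active causes.
P(latency alert | upstream ISP outage) = 0.70457·0.77·0.83 + 0.97932·0.77·0.17 + 0.843422·0.23·0.83 + 0.98904·0.23·0.17 = 0.450291 + 0.128193 + 0.161009 + 0.038671 = 0.778164
The misconfigured router-present share is 0.161009 + 0.038671 = 0.199680.
P(misconfigured router | latency alert, upstream ISP outage) = 0.199680 / 0.778164 ≈ 0.257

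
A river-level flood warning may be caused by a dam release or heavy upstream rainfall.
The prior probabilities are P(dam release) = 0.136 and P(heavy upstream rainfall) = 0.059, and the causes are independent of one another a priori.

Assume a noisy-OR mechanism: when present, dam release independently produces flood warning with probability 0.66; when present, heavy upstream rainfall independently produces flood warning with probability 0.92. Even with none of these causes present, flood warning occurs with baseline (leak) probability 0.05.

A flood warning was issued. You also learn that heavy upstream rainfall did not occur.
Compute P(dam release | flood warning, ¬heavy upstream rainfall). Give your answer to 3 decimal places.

Under noisy-OR, P(flood warning | causes) = 1 − (1−0.05)·∏(1−qᵢ) over the active causes.
P(flood warning | ¬heavy upstream rainfall) = 0.05*0.864 + 0.677*0.136 = 0.043200 + 0.092072 = 0.135272
The dam release-present share is 0.677*0.136 = 0.092072.
P(dam release | flood warning, ¬heavy upstream rainfall) = 0.092072 / 0.135272 ≈ 0.681

P(dam release | flood warning, ¬heavy upstream rainfall) ≈ 0.681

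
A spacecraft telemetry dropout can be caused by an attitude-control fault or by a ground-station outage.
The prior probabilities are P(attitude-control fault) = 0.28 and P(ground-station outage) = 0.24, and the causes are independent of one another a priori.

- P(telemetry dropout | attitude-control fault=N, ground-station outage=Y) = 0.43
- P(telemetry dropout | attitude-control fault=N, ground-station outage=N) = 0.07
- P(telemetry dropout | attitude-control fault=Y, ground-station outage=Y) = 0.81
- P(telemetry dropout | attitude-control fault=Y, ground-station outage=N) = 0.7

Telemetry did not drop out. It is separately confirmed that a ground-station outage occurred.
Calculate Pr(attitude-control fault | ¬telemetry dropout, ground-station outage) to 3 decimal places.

Pr(attitude-control fault | ¬telemetry dropout, ground-station outage) ≈ 0.115

Enumerate both values of attitude-control fault and weight by the priors:
  P(¬telemetry dropout | ground-station outage) = 0.57*0.72 + 0.19*0.28
        = 0.410400 + 0.053200 = 0.463600
Configurations with attitude-control fault contribute 0.053200, so
  P(attitude-control fault | ¬telemetry dropout, ground-station outage) = 0.053200 / 0.463600 ≈ 0.115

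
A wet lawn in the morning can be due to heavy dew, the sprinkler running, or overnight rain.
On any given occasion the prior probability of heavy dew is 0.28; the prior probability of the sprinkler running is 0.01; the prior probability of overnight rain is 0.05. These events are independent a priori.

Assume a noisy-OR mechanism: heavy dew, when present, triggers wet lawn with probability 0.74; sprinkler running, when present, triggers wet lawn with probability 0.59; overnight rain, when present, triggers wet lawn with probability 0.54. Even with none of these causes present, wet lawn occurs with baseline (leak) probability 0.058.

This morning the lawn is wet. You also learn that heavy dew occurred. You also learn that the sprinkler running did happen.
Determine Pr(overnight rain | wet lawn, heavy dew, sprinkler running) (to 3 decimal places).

Pr(overnight rain | wet lawn, heavy dew, sprinkler running) ≈ 0.053

Under noisy-OR, P(wet lawn | causes) = 1 − (1−0.058)·∏(1−qᵢ) over the active causes.
Numerator (weight on configurations with overnight rain): 0.953808·0.05 = 0.047690
Denominator P(wet lawn | heavy dew, sprinkler running): 0.899583·0.95 + 0.953808·0.05 = 0.902294
P(overnight rain | wet lawn, heavy dew, sprinkler running) = 0.047690/0.902294 ≈ 0.053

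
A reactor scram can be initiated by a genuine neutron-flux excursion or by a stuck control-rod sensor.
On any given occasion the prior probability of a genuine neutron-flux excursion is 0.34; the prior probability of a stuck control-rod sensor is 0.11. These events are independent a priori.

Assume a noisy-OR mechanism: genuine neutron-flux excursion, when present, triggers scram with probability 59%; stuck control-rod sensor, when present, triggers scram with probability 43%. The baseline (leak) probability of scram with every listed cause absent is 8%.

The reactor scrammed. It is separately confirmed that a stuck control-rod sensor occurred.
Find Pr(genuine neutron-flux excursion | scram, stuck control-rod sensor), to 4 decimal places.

Pr(genuine neutron-flux excursion | scram, stuck control-rod sensor) ≈ 0.4595

Under noisy-OR, P(scram | causes) = 1 − (1−0.08)·∏(1−qᵢ) over the active causes.
Numerator (weight on configurations with genuine neutron-flux excursion): 0.784996×0.34 = 0.266899
Denominator P(scram | stuck control-rod sensor): 0.4756×0.66 + 0.784996×0.34 = 0.580795
Posterior = 0.266899 / 0.580795 ≈ 0.4595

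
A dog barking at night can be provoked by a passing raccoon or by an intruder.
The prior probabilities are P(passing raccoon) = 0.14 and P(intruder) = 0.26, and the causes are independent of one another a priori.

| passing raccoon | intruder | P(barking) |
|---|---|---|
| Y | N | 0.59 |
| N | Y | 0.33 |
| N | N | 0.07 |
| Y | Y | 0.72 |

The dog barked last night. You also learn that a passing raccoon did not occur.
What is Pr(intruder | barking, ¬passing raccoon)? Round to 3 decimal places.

Pr(intruder | barking, ¬passing raccoon) ≈ 0.624

Enumerate both values of intruder and weight by the priors:
  P(barking | ¬passing raccoon) = 0.07×0.74 + 0.33×0.26
        = 0.051800 + 0.085800 = 0.137600
The terms with intruder present sum to 0.085800, so
  P(intruder | barking, ¬passing raccoon) = 0.085800 / 0.137600 ≈ 0.624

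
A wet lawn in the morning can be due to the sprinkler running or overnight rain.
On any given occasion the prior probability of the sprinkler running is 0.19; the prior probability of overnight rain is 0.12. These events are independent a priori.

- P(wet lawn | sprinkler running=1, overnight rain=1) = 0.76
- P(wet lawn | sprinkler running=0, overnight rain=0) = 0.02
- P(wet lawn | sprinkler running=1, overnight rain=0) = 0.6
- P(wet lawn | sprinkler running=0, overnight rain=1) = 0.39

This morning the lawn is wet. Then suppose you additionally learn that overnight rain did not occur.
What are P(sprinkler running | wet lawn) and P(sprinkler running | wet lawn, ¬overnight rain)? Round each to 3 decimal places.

By total probability over the 4 (sprinkler running, overnight rain) configurations:
  P(wet lawn) = 0.02·0.81·0.88 + 0.39·0.81·0.12 + 0.6·0.19·0.88 + 0.76·0.19·0.12
        = 0.014256 + 0.037908 + 0.100320 + 0.017328 = 0.169812
Keeping only the sprinkler running-present terms gives 0.117648, so
  P(sprinkler running | wet lawn) = 0.117648 / 0.169812 ≈ 0.693

With the extra evidence:
Sum P(wet lawn|·) weighted by the priors over both values of sprinkler running:
  P(wet lawn | ¬overnight rain) = 0.02·0.81 + 0.6·0.19
        = 0.016200 + 0.114000 = 0.130200
The terms with sprinkler running present sum to 0.114000, so
  P(sprinkler running | wet lawn, ¬overnight rain) = 0.114000 / 0.130200 ≈ 0.876
Ruling out overnight rain raises the posterior on sprinkler running — the flip side of explaining away.

P(sprinkler running | wet lawn) ≈ 0.693; P(sprinkler running | wet lawn, ¬overnight rain) ≈ 0.876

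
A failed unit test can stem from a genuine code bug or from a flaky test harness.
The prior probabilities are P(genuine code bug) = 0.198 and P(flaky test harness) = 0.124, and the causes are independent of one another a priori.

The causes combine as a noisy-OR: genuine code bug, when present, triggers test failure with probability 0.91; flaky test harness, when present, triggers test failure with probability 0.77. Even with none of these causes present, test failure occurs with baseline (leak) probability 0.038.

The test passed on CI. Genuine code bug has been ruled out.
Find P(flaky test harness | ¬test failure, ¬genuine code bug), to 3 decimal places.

Under noisy-OR, P(test failure | causes) = 1 − (1−0.038)·∏(1−qᵢ) over the active causes.
P(¬test failure | ¬genuine code bug) = 0.962*0.876 + 0.22126*0.124 = 0.842712 + 0.027436 = 0.870148
Restricting to configurations with flaky test harness present: 0.22126*0.124 = 0.027436.
P(flaky test harness | ¬test failure, ¬genuine code bug) = 0.027436 / 0.870148 ≈ 0.032

P(flaky test harness | ¬test failure, ¬genuine code bug) ≈ 0.032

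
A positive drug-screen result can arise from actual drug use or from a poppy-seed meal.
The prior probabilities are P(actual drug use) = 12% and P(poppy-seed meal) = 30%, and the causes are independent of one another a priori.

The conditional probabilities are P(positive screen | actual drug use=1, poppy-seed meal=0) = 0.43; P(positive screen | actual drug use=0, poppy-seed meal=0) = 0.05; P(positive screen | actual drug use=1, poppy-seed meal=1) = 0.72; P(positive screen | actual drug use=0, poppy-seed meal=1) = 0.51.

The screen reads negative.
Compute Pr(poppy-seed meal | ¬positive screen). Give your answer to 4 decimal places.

Pr(poppy-seed meal | ¬positive screen) ≈ 0.1805

P(¬positive screen) = 0.95·0.88·0.7 + 0.49·0.88·0.3 + 0.57·0.12·0.7 + 0.28·0.12·0.3 = 0.585200 + 0.129360 + 0.047880 + 0.010080 = 0.772520
The poppy-seed meal-present share is 0.129360 + 0.010080 = 0.139440.
So P(poppy-seed meal | ¬positive screen) = 0.139440/0.772520 ≈ 0.1805.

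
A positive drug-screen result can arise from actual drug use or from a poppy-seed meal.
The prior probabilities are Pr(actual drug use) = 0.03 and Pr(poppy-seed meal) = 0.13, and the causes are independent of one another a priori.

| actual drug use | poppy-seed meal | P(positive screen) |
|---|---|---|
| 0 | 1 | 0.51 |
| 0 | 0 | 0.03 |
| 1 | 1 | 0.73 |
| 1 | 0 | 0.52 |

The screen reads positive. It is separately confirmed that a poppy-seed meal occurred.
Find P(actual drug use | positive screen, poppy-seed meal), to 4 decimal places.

P(actual drug use | positive screen, poppy-seed meal) ≈ 0.0424

P(positive screen | poppy-seed meal) = 0.51*0.97 + 0.73*0.03 = 0.494700 + 0.021900 = 0.516600
Of this, 0.021900 comes from 0.73*0.03 (the actual drug use=true cases).
Hence the posterior is 0.021900/0.516600 ≈ 0.0424.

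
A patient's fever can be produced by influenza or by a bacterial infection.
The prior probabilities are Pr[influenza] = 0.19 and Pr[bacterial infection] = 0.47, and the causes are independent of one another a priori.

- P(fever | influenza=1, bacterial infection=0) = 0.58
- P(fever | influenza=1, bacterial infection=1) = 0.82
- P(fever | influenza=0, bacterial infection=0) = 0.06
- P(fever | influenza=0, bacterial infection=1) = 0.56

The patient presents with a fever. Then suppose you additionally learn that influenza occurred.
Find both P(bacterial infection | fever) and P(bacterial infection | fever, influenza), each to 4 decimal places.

P(fever) = 0.06·0.81·0.53 + 0.56·0.81·0.47 + 0.58·0.19·0.53 + 0.82·0.19·0.47 = 0.025758 + 0.213192 + 0.058406 + 0.073226 = 0.370582
Restricting to configurations with bacterial infection present: 0.213192 + 0.073226 = 0.286418.
So P(bacterial infection | fever) = 0.286418/0.370582 ≈ 0.7729.

With the extra evidence:
P(fever | influenza) = 0.58·0.53 + 0.82·0.47 = 0.307400 + 0.385400 = 0.692800
Of this, 0.385400 comes from 0.82·0.47 (the bacterial infection=true cases).
Hence the posterior is 0.385400/0.692800 ≈ 0.5563.
The drop from 0.7729 to 0.5563 is the explaining-away (discounting) effect.

P(bacterial infection | fever) ≈ 0.7729; P(bacterial infection | fever, influenza) ≈ 0.5563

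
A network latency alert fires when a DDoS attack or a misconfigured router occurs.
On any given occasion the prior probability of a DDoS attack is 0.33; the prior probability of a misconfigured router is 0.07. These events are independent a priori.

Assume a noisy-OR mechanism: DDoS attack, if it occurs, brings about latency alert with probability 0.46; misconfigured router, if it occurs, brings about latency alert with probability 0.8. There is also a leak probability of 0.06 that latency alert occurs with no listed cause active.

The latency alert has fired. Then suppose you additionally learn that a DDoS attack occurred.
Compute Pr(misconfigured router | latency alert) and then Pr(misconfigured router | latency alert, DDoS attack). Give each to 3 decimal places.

Under noisy-OR, P(latency alert | causes) = 1 − (1−0.06)·∏(1−qᵢ) over the active causes.
P(latency alert) = 0.06*0.67*0.93 + 0.812*0.67*0.07 + 0.4924*0.33*0.93 + 0.89848*0.33*0.07 = 0.037386 + 0.038083 + 0.151118 + 0.020755 = 0.247342
The misconfigured router-present share is 0.038083 + 0.020755 = 0.058838.
So P(misconfigured router | latency alert) = 0.058838/0.247342 ≈ 0.238.

Now also conditioning on DDoS attack=true:
P(latency alert | DDoS attack) = 0.4924×0.93 + 0.89848×0.07 = 0.457932 + 0.062894 = 0.520826
The misconfigured router-present share is 0.89848×0.07 = 0.062894.
So P(misconfigured router | latency alert, DDoS attack) = 0.062894/0.520826 ≈ 0.121.
Conditioning on DDoS attack lowers the posterior on misconfigured router: the classic explaining-away effect in a common-effect structure.

Pr(misconfigured router | latency alert) ≈ 0.238; Pr(misconfigured router | latency alert, DDoS attack) ≈ 0.121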